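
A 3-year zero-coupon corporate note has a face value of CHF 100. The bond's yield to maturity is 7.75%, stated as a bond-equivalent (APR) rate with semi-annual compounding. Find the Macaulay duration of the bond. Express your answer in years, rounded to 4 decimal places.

A zero-coupon bond has a single cash flow at maturity, so its Macaulay duration equals its maturity: 3 years.
(Equivalently: 6 semi-annual periods ÷ 2 = 3 years.)

3.0000 years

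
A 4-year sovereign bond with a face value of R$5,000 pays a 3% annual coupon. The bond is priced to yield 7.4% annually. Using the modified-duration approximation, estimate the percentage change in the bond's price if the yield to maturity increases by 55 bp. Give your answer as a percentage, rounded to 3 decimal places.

Periodic yield y = 0.074. Modified duration first:
  t   CF        PV=CF/(1+0.074)^t    t·PV
  1       150.00       139.6648       139.6648
  2       150.00       130.0417       260.0834
  3       150.00       121.0817       363.2450
  4     5,150.00     3,870.7053    15,482.8211
  Σ                  4,261.4935    16,245.8143
P = 4,261.4935; D_Mac = 3.81223 yrs; D_mod = 3.81223/(1+0.074) = 3.54957 yrs.
ΔP/P ≈ -D_mod · Δy = -3.54957 × (+0.0055) = -0.019523 = -1.9523%.

-1.952%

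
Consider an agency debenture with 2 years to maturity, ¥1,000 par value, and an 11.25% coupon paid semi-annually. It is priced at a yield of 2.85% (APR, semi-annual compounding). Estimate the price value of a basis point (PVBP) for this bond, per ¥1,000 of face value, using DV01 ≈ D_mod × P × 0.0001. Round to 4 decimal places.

¥0.2129

Periodic yield y = 0.01425.
  t   CF        PV=CF/(1+0.01425)^t    t·PV
  1        56.25        55.4597        55.4597
  2        56.25        54.6805       109.3610
  3        56.25        53.9123       161.7368
  4     1,056.25       998.1290     3,992.5158
  Σ                  1,162.1814     4,319.0733
P = 1,162.1814; D_Mac = 3.71635 half-year periods = 1.85818 yrs; D_mod = 1.83207 yrs.
DV01 ≈ 1.83207 × 1,162.1814 × 0.0001 = 0.212920.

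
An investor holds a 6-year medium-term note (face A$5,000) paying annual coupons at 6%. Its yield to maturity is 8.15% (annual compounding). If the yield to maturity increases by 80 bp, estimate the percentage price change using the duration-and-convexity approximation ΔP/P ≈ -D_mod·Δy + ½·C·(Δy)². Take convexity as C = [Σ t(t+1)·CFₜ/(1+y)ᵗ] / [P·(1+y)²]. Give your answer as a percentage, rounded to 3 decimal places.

With y = 0.0815:
  t   CF        PV=CF/(1+0.0815)^t    t·PV        t(t+1)·PV
  1       300.00       277.3925       277.3925         554.7850
  2       300.00       256.4887       512.9774       1,538.9321
  3       300.00       237.1601       711.4804       2,845.9216
  4       300.00       219.2881       877.1526       4,385.7630
  5       300.00       202.7630     1,013.8148       6,082.8890
  6     5,300.00     3,312.2013    19,873.2080     139,112.4558
  Σ                  4,505.2938    23,266.0257     154,520.7464
P = 4,505.2938; D_Mac = 5.16415 yrs; D_mod = 4.77499 yrs; C = 29.32315.
Duration effect: -4.77499 × (+0.008) = -0.038200
Convexity effect: 0.5 × 29.32315 × (0.008)² = +0.0009383
ΔP/P ≈ -0.038200 + 0.0009383 = -0.037262 = -3.7262%.

-3.726%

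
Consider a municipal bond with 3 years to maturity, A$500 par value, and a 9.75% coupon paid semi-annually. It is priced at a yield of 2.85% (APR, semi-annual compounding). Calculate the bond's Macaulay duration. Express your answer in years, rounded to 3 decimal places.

2.704 years

Periodic yield y = 0.01425. Discount each cash flow and weight by its period:
  t   CF        PV=CF/(1+0.01425)^t    t·PV
  1       24.375        24.0325        24.0325
  2       24.375        23.6949        47.3898
  3       24.375        23.3620        70.0859
  4       24.375        23.0337        92.1350
  5       24.375        22.7101       113.5506
  6      524.375       481.6947     2,890.1683
  Σ                    598.5280     3,237.3621
Price P = Σ PV = 598.5280.
Macaulay duration = Σ(t·PV) / P = 3,237.3621 / 598.5280 = 5.40887 half-year periods.
In years: 5.40887 / 2 = 2.70444 years.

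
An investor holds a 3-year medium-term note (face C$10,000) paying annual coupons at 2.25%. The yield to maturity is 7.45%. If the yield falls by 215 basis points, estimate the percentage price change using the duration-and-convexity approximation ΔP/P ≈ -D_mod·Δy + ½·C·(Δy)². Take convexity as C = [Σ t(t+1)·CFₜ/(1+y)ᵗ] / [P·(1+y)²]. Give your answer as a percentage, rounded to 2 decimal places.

+6.09%

With y = 0.0745:
  t   CF        PV=CF/(1+0.0745)^t    t·PV        t(t+1)·PV
  1       225.00       209.3997       209.3997         418.7994
  2       225.00       194.8811       389.7622       1,169.2865
  3    10,225.00     8,242.2172    24,726.6517      98,906.6069
  Σ                  8,646.4980    25,325.8136     100,494.6928
P = 8,646.4980; D_Mac = 2.92903 yrs; D_mod = 2.72594 yrs; C = 10.06677.
Duration effect: -2.72594 × (-0.0215) = +0.058608
Convexity effect: 0.5 × 10.06677 × (-0.0215)² = +0.0023267
ΔP/P ≈ +0.058608 + 0.0023267 = +0.060934 = +6.0934%.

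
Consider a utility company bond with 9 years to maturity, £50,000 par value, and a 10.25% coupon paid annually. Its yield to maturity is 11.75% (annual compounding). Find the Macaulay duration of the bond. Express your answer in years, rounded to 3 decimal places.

6.164 years

Periodic yield y = 0.1175. Discount each cash flow and weight by its year:
  t   CF        PV=CF/(1+0.1175)^t    t·PV
  1     5,125.00     4,586.1298     4,586.1298
  2     5,125.00     4,103.9192     8,207.8385
  3     5,125.00     3,672.4110    11,017.2329
  4     5,125.00     3,286.2738    13,145.0951
  5     5,125.00     2,940.7372    14,703.6858
  6     5,125.00     2,631.5321    15,789.1929
  7     5,125.00     2,354.8386    16,483.8702
  8     5,125.00     2,107.2381    16,857.9050
  9    55,125.00    20,282.4688   182,542.2191
  Σ                 45,965.5486   283,333.1692
Price P = Σ PV = 45,965.5486.
Macaulay duration = Σ(t·PV) / P = 283,333.1692 / 45,965.5486 = 6.16403 years.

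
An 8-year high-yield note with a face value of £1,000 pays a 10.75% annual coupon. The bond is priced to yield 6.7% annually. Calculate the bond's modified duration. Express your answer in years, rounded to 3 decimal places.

5.620 years

Periodic yield y = 0.067. First find Macaulay duration:
  t   CF        PV=CF/(1+0.067)^t    t·PV
  1       107.50       100.7498       100.7498
  2       107.50        94.4234       188.8468
  3       107.50        88.4943       265.4828
  4       107.50        82.9375       331.7499
  5       107.50        77.7296       388.6479
  6       107.50        72.8487       437.0923
  7       107.50        68.2743       477.9204
  8     1,107.50       659.2170     5,273.7358
  Σ                  1,244.6745     7,464.2257
P = 1,244.6745; Macaulay duration = 7,464.2257 / 1,244.6745 = 5.99693 years.
Modified duration = D_Mac / (1 + y) = 5.99693 / 1.067 = 5.62037 years.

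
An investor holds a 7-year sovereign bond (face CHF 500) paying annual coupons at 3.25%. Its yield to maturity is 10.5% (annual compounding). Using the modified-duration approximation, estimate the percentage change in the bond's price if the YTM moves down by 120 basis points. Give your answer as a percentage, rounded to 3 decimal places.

+6.722%

Periodic yield y = 0.105. Modified duration first:
  t   CF        PV=CF/(1+0.105)^t    t·PV
  1        16.25        14.7059        14.7059
  2        16.25        13.3085        26.6170
  3        16.25        12.0439        36.1316
  4        16.25        10.8994        43.5978
  5        16.25         9.8637        49.3187
  6        16.25         8.9265        53.5588
  7       516.25       256.6399     1,796.4791
  Σ                    326.3878     2,020.4089
P = 326.3878; D_Mac = 6.19021 yrs; D_mod = 6.19021/(1+0.105) = 5.60200 yrs.
ΔP/P ≈ -D_mod · Δy = -5.60200 × (-0.012) = +0.067224 = +6.7224%.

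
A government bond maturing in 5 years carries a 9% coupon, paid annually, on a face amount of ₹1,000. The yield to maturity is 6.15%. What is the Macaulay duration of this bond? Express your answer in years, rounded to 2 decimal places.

4.29 years

Periodic yield y = 0.0615. Discount each cash flow and weight by its year:
  t   CF        PV=CF/(1+0.0615)^t    t·PV
  1        90.00        84.7857        84.7857
  2        90.00        79.8735       159.7469
  3        90.00        75.2458       225.7375
  4        90.00        70.8863       283.5453
  5     1,090.00       808.7727     4,043.8637
  Σ                  1,119.5641     4,797.6792
Price P = Σ PV = 1,119.5641.
Macaulay duration = Σ(t·PV) / P = 4,797.6792 / 1,119.5641 = 4.28531 years.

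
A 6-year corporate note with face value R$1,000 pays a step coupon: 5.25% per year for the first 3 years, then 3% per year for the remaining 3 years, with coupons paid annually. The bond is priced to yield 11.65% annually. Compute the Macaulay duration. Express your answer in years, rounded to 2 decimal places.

5.18 years

Periodic yield y = 0.1165. Discount each cash flow and weight by its year:
  t   CF        PV=CF/(1+0.1165)^t    t·PV
  1        52.50        47.0219        47.0219
  2        52.50        42.1155        84.2310
  3        52.50        37.7210       113.1630
  4        30.00        19.3057        77.2229
  5        30.00        17.2913        86.4565
  6     1,030.00       531.7223     3,190.3337
  Σ                    695.1777     3,598.4290
Price P = Σ PV = 695.1777.
Macaulay duration = Σ(t·PV) / P = 3,598.4290 / 695.1777 = 5.17627 years.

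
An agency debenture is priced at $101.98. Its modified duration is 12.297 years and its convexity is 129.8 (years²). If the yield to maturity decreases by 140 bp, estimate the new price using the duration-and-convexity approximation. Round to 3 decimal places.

$120.834

Duration effect: -D_mod·Δy = -12.297 × (-0.014) = +0.172158
Convexity effect: ½·C·(Δy)² = 0.5 × 129.8 × (-0.014)² = +0.0127204
ΔP/P ≈ +0.172158 + 0.0127204 = +0.1848784
New price ≈ 101.98 × (1 + 0.1848784) = 120.833899232.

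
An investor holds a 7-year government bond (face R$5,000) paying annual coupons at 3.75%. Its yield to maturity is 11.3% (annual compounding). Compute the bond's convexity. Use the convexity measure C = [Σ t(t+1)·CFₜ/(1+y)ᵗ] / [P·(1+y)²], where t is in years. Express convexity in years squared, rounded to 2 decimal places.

37.41

With y = 0.113:
  t   CF        PV=CF/(1+0.113)^t    t·PV        t(t+1)·PV
  1       187.50       168.4636       168.4636         336.9272
  2       187.50       151.3599       302.7199         908.1596
  3       187.50       135.9928       407.9783       1,631.9131
  4       187.50       122.1858       488.7431       2,443.7153
  5       187.50       109.7806       548.9028       3,293.4169
  6       187.50        98.6348       591.8090       4,142.6627
  7     5,187.50     2,451.8391    17,162.8734     137,302.9873
  Σ                  3,238.2565    19,671.4900     150,059.7822
P = 3,238.2565.
Convexity = Σ t(t+1)·PV / [P·(1+y)²] = 150,059.7822 / (3,238.2565 × 1.238769) = 37.40785.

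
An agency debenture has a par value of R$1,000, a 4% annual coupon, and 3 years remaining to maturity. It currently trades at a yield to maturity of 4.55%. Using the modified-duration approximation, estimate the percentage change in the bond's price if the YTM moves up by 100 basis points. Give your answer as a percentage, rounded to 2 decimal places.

-2.76%

Periodic yield y = 0.0455. Modified duration first:
  t   CF        PV=CF/(1+0.0455)^t    t·PV
  1        40.00        38.2592        38.2592
  2        40.00        36.5942        73.1883
  3     1,040.00       910.0416     2,730.1247
  Σ                    984.8949     2,841.5722
P = 984.8949; D_Mac = 2.88515 yrs; D_mod = 2.88515/(1+0.0455) = 2.75959 yrs.
ΔP/P ≈ -D_mod · Δy = -2.75959 × (+0.01) = -0.027596 = -2.7596%.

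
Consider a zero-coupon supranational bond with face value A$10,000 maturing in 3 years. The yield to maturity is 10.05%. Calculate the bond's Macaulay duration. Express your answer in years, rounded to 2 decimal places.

A zero-coupon bond has a single cash flow at maturity, so its Macaulay duration equals its maturity: 3 years.

3.00 years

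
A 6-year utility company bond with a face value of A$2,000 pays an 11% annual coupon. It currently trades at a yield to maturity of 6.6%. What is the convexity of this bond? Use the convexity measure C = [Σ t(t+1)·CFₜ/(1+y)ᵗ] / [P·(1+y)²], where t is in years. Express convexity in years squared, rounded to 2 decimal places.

27.40

With y = 0.066:
  t   CF        PV=CF/(1+0.066)^t    t·PV        t(t+1)·PV
  1       220.00       206.3790       206.3790         412.7580
  2       220.00       193.6013       387.2026       1,161.6078
  3       220.00       181.6147       544.8442       2,179.3767
  4       220.00       170.3703       681.4812       3,407.4058
  5       220.00       159.8220       799.1102       4,794.6611
  6     2,220.00     1,512.8983     9,077.3900      63,541.7303
  Σ                  2,424.6857    11,696.4072      75,497.5397
P = 2,424.6857.
Convexity = Σ t(t+1)·PV / [P·(1+y)²] = 75,497.5397 / (2,424.6857 × 1.136356) = 27.40078.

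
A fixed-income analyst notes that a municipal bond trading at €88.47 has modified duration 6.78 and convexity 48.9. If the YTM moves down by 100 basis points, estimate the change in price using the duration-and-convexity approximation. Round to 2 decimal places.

Duration effect: -D_mod·Δy = -6.78 × (-0.01) = +0.067800
Convexity effect: ½·C·(Δy)² = 0.5 × 48.9 × (-0.01)² = +0.0024450
ΔP/P ≈ +0.067800 + 0.0024450 = +0.070245
ΔP ≈ 88.47 × (+0.070245) = +6.21457515.

+€6.21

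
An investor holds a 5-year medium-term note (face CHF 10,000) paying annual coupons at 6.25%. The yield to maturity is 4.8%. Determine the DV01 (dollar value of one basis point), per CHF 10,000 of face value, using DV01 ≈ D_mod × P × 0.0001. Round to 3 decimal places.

CHF 4.529

Periodic yield y = 0.048.
  t   CF        PV=CF/(1+0.048)^t    t·PV
  1       625.00       596.3740       596.3740
  2       625.00       569.0592     1,138.1184
  3       625.00       542.9954     1,628.9863
  4       625.00       518.1254     2,072.5016
  5    10,625.00     8,404.7060    42,023.5299
  Σ                 10,631.2601    47,459.5103
P = 10,631.2601; D_Mac = 4.46415 yrs; D_mod = 4.25968 yrs.
DV01 ≈ 4.25968 × 10,631.2601 × 0.0001 = 4.528579.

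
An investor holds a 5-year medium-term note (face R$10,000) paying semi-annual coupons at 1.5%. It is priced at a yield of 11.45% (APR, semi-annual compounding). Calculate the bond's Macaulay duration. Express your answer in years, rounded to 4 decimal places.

4.7796 years

Periodic yield y = 0.05725. Discount each cash flow and weight by its period:
  t   CF        PV=CF/(1+0.05725)^t    t·PV
  1        75.00        70.9388        70.9388
  2        75.00        67.0974       134.1949
  3        75.00        63.4641       190.3923
  4        75.00        60.0275       240.1101
  5        75.00        56.7770       283.8852
  6        75.00        53.7026       322.2154
  7        75.00        50.7946       355.5621
  8        75.00        48.0441       384.3525
  9        75.00        45.4425       408.9823
  10   10,075.00     5,773.8848    57,738.8483
  Σ                  6,290.1734    60,129.4819
Price P = Σ PV = 6,290.1734.
Macaulay duration = Σ(t·PV) / P = 60,129.4819 / 6,290.1734 = 9.55927 half-year periods.
In years: 9.55927 / 2 = 4.77964 years.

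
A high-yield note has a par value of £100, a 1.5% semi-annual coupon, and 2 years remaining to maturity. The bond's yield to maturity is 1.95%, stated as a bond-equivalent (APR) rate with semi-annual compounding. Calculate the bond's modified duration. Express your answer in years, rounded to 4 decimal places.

Periodic yield y = 0.00975. First find Macaulay duration:
  t   CF        PV=CF/(1+0.00975)^t    t·PV
  1         0.75         0.7428         0.7428
  2         0.75         0.7356         1.4712
  3         0.75         0.7285         2.1855
  4       100.75        96.9147       387.6588
  Σ                     99.1215       392.0581
P = 99.1215; Macaulay duration = 392.0581 / 99.1215 = 3.95533 half-year periods = 1.97766 years.
Modified duration = D_Mac / (1 + y) = 1.97766 / 1.00975 = 1.95857 years.

1.9586 years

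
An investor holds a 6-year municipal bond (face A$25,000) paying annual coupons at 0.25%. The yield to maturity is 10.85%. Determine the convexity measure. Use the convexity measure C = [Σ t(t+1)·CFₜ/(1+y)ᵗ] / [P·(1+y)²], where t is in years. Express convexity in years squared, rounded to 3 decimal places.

With y = 0.1085:
  t   CF        PV=CF/(1+0.1085)^t    t·PV        t(t+1)·PV
  1        62.50        56.3825        56.3825         112.7650
  2        62.50        50.8638       101.7276         305.1827
  3        62.50        45.8852       137.6557         550.6228
  4        62.50        41.3940       165.5759         827.8797
  5        62.50        37.3423       186.7117       1,120.2702
  6    25,062.50    13,508.5957    81,051.5745     567,361.0213
  Σ                 13,740.4636    81,699.6279     570,277.7416
P = 13,740.4636.
Convexity = Σ t(t+1)·PV / [P·(1+y)²] = 570,277.7416 / (13,740.4636 × 1.228772) = 33.77642.

33.776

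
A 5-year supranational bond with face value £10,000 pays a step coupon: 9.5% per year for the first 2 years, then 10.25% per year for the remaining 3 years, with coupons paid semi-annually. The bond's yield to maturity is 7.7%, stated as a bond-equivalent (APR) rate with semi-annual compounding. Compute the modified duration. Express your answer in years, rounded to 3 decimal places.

Periodic yield y = 0.0385. First find Macaulay duration:
  t   CF        PV=CF/(1+0.0385)^t    t·PV
  1       475.00       457.3905       457.3905
  2       475.00       440.4338       880.8675
  3       475.00       424.1057     1,272.3171
  4       475.00       408.3830     1,633.5318
  5       512.50       424.2886     2,121.4430
  6       512.50       408.5591     2,451.3545
  7       512.50       393.4127     2,753.8888
  8       512.50       378.8278     3,030.6225
  9       512.50       364.7836     3,283.0528
  10   10,512.50     7,205.1164    72,051.1638
  Σ                 10,905.3011    89,935.6324
P = 10,905.3011; Macaulay duration = 89,935.6324 / 10,905.3011 = 8.24696 half-year periods = 4.12348 years.
Modified duration = D_Mac / (1 + y) = 4.12348 / 1.0385 = 3.97061 years.

3.971 years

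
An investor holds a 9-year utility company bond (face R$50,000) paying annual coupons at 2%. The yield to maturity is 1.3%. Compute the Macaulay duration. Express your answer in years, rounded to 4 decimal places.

8.3486 years

Periodic yield y = 0.013. Discount each cash flow and weight by its year:
  t   CF        PV=CF/(1+0.013)^t    t·PV
  1     1,000.00       987.1668       987.1668
  2     1,000.00       974.4984     1,948.9967
  3     1,000.00       961.9925     2,885.9774
  4     1,000.00       949.6470     3,798.5882
  5     1,000.00       937.4601     4,687.3003
  6     1,000.00       925.4295     5,552.5769
  7     1,000.00       913.5533     6,394.8730
  8     1,000.00       901.8295     7,214.6360
  9    51,000.00    45,403.0646   408,627.5815
  Σ                 52,954.6416   442,097.6967
Price P = Σ PV = 52,954.6416.
Macaulay duration = Σ(t·PV) / P = 442,097.6967 / 52,954.6416 = 8.34861 years.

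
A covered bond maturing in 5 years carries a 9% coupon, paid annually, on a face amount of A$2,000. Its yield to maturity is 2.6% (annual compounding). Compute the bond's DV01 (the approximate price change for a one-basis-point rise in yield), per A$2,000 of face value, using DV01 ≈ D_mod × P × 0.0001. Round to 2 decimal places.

Periodic yield y = 0.026.
  t   CF        PV=CF/(1+0.026)^t    t·PV
  1       180.00       175.4386       175.4386
  2       180.00       170.9928       341.9856
  3       180.00       166.6596       499.9789
  4       180.00       162.4363       649.7452
  5     2,180.00     1,917.4308     9,587.1538
  Σ                  2,592.9581    11,254.3020
P = 2,592.9581; D_Mac = 4.34033 yrs; D_mod = 4.23034 yrs.
DV01 ≈ 4.23034 × 2,592.9581 × 0.0001 = 1.096911.

A$1.10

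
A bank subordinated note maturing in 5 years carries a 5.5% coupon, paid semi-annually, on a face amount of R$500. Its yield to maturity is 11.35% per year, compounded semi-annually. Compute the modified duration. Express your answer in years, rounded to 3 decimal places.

Periodic yield y = 0.05675. First find Macaulay duration:
  t   CF        PV=CF/(1+0.05675)^t    t·PV
  1        13.75        13.0116        13.0116
  2        13.75        12.3128        24.6257
  3        13.75        11.6516        34.9548
  4        13.75        11.0259        44.1036
  5        13.75        10.4338        52.1689
  6        13.75         9.8735        59.2407
  7        13.75         9.3432        65.4026
  8        13.75         8.8415        70.7318
  9        13.75         8.3667        75.3000
  10      513.75       295.8212     2,958.2118
  Σ                    390.6817     3,397.7515
P = 390.6817; Macaulay duration = 3,397.7515 / 390.6817 = 8.69698 half-year periods = 4.34849 years.
Modified duration = D_Mac / (1 + y) = 4.34849 / 1.05675 = 4.11497 years.

4.115 years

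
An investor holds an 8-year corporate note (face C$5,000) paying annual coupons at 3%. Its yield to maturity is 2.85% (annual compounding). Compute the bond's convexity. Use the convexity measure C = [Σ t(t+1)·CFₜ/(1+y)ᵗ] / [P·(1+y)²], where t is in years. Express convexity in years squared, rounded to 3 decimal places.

With y = 0.0285:
  t   CF        PV=CF/(1+0.0285)^t    t·PV        t(t+1)·PV
  1       150.00       145.8435       145.8435         291.6869
  2       150.00       141.8021       283.6042         850.8126
  3       150.00       137.8727       413.6182       1,654.4727
  4       150.00       134.0522       536.2090       2,681.0448
  5       150.00       130.3376       651.6881       3,910.1285
  6       150.00       126.7259       760.3556       5,322.4890
  7       150.00       123.2143       862.5002       6,900.0020
  8     5,150.00     4,113.1340    32,905.0722     296,145.6496
  Σ                  5,052.9824    36,558.8909     317,756.2862
P = 5,052.9824.
Convexity = Σ t(t+1)·PV / [P·(1+y)²] = 317,756.2862 / (5,052.9824 × 1.057812) = 59.44807.

59.448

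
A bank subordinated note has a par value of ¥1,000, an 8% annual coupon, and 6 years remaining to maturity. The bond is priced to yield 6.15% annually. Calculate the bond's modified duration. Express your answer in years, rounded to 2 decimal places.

4.75 years

Periodic yield y = 0.0615. First find Macaulay duration:
  t   CF        PV=CF/(1+0.0615)^t    t·PV
  1        80.00        75.3650        75.3650
  2        80.00        70.9986       141.9973
  3        80.00        66.8852       200.6556
  4        80.00        63.0101       252.0403
  5        80.00        59.3595       296.7973
  6     1,080.00       754.9249     4,529.5495
  Σ                  1,090.5433     5,496.4051
P = 1,090.5433; Macaulay duration = 5,496.4051 / 1,090.5433 = 5.04006 years.
Modified duration = D_Mac / (1 + y) = 5.04006 / 1.0615 = 4.74806 years.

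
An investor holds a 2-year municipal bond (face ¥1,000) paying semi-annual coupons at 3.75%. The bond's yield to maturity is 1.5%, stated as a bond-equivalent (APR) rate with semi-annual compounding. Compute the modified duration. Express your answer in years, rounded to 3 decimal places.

Periodic yield y = 0.0075. First find Macaulay duration:
  t   CF        PV=CF/(1+0.0075)^t    t·PV
  1        18.75        18.6104        18.6104
  2        18.75        18.4719        36.9438
  3        18.75        18.3344        55.0031
  4     1,018.75       988.7521     3,955.0083
  Σ                  1,044.1687     4,065.5656
P = 1,044.1687; Macaulay duration = 4,065.5656 / 1,044.1687 = 3.89359 half-year periods = 1.94680 years.
Modified duration = D_Mac / (1 + y) = 1.94680 / 1.0075 = 1.93230 years.

1.932 years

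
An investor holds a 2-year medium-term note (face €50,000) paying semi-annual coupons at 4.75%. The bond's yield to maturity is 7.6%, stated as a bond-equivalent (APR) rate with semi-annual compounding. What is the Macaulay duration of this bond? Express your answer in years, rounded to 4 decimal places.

Periodic yield y = 0.038. Discount each cash flow and weight by its period:
  t   CF        PV=CF/(1+0.038)^t    t·PV
  1     1,187.50     1,144.0270     1,144.0270
  2     1,187.50     1,102.1454     2,204.2909
  3     1,187.50     1,061.7972     3,185.3915
  4    51,187.50    44,093.4931   176,373.9724
  Σ                 47,401.4627   182,907.6817
Price P = Σ PV = 47,401.4627.
Macaulay duration = Σ(t·PV) / P = 182,907.6817 / 47,401.4627 = 3.85869 half-year periods.
In years: 3.85869 / 2 = 1.92935 years.

1.9293 years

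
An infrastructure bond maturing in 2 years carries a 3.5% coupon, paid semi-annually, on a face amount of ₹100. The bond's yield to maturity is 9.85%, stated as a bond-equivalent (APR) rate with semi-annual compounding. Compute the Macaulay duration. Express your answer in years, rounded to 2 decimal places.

Periodic yield y = 0.04925. Discount each cash flow and weight by its period:
  t   CF        PV=CF/(1+0.04925)^t    t·PV
  1         1.75         1.6679         1.6679
  2         1.75         1.5896         3.1791
  3         1.75         1.5150         4.5449
  4       101.75        83.9496       335.7983
  Σ                     88.7220       345.1902
Price P = Σ PV = 88.7220.
Macaulay duration = Σ(t·PV) / P = 345.1902 / 88.7220 = 3.89070 half-year periods.
In years: 3.89070 / 2 = 1.94535 years.

1.95 years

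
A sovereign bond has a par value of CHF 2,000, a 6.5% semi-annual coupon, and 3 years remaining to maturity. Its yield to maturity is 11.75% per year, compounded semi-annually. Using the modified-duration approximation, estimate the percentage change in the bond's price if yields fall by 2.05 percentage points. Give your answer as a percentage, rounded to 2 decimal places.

Periodic yield y = 0.05875. Modified duration first:
  t   CF        PV=CF/(1+0.05875)^t    t·PV
  1        65.00        61.3932        61.3932
  2        65.00        57.9864       115.9729
  3        65.00        54.7688       164.3063
  4        65.00        51.7297       206.9187
  5        65.00        48.8592       244.2959
  6     2,065.00     1,466.0862     8,796.5174
  Σ                  1,740.8235     9,589.4044
P = 1,740.8235; D_Mac = 5.50854 half-year periods = 2.75427 yrs; D_mod = 2.75427/(1+0.05875) = 2.60144 yrs.
ΔP/P ≈ -D_mod · Δy = -2.60144 × (-0.0205) = +0.053329 = +5.3329%.

+5.33%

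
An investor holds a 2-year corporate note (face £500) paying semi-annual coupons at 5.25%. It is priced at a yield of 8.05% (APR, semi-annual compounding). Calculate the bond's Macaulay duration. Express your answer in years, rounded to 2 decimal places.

1.92 years

Periodic yield y = 0.04025. Discount each cash flow and weight by its period:
  t   CF        PV=CF/(1+0.04025)^t    t·PV
  1       13.125        12.6172        12.6172
  2       13.125        12.1290        24.2579
  3       13.125        11.6597        34.9790
  4      513.125       438.1999     1,752.7996
  Σ                    474.6057     1,824.6537
Price P = Σ PV = 474.6057.
Macaulay duration = Σ(t·PV) / P = 1,824.6537 / 474.6057 = 3.84457 half-year periods.
In years: 3.84457 / 2 = 1.92228 years.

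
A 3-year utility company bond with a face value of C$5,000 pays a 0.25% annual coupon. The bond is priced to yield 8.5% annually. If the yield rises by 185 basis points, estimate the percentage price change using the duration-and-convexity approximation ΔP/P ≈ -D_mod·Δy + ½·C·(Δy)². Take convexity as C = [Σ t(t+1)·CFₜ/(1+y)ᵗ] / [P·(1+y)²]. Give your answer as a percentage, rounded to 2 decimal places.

-4.93%

With y = 0.085:
  t   CF        PV=CF/(1+0.085)^t    t·PV        t(t+1)·PV
  1        12.50        11.5207        11.5207          23.0415
  2        12.50        10.6182        21.2364          63.7091
  3     5,012.50     3,924.3268    11,772.9805      47,091.9221
  Σ                  3,946.4658    11,805.7376      47,178.6727
P = 3,946.4658; D_Mac = 2.99147 yrs; D_mod = 2.75712 yrs; C = 10.15495.
Duration effect: -2.75712 × (+0.0185) = -0.051007
Convexity effect: 0.5 × 10.15495 × (0.0185)² = +0.0017378
ΔP/P ≈ -0.051007 + 0.0017378 = -0.049269 = -4.9269%.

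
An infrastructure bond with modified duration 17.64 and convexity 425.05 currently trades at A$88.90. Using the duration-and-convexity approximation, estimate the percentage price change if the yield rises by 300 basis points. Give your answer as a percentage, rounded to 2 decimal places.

-33.79%

Duration effect: -D_mod·Δy = -17.64 × (+0.03) = -0.529200
Convexity effect: ½·C·(Δy)² = 0.5 × 425.05 × (0.03)² = +0.1912725
ΔP/P ≈ -0.529200 + 0.1912725 = -0.3379275
= -33.79275%.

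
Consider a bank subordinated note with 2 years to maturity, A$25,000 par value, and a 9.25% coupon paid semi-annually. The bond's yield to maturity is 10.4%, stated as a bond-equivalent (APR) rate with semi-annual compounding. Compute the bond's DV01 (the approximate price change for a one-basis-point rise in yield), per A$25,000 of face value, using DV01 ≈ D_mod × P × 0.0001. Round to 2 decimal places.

Periodic yield y = 0.052.
  t   CF        PV=CF/(1+0.052)^t    t·PV
  1     1,156.25     1,099.0970     1,099.0970
  2     1,156.25     1,044.7690     2,089.5379
  3     1,156.25       993.1264     2,979.3792
  4    26,156.25    21,355.6365    85,422.5461
  Σ                 24,492.6288    91,590.5602
P = 24,492.6288; D_Mac = 3.73952 half-year periods = 1.86976 yrs; D_mod = 1.77734 yrs.
DV01 ≈ 1.77734 × 24,492.6288 × 0.0001 = 4.353164.

A$4.35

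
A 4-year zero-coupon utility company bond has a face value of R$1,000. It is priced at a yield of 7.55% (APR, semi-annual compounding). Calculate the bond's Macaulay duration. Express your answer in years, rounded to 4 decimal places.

A zero-coupon bond has a single cash flow at maturity, so its Macaulay duration equals its maturity: 4 years.
(Equivalently: 8 semi-annual periods ÷ 2 = 4 years.)

4.0000 years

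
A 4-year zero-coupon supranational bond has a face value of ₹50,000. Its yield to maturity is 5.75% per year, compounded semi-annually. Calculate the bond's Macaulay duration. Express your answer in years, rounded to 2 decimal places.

A zero-coupon bond has a single cash flow at maturity, so its Macaulay duration equals its maturity: 4 years.
(Equivalently: 8 semi-annual periods ÷ 2 = 4 years.)

4.00 years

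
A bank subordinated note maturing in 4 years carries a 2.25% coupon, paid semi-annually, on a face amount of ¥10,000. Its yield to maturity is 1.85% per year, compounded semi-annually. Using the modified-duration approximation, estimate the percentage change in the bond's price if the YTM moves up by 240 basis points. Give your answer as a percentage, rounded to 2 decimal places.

Periodic yield y = 0.00925. Modified duration first:
  t   CF        PV=CF/(1+0.00925)^t    t·PV
  1       112.50       111.4689       111.4689
  2       112.50       110.4473       220.8946
  3       112.50       109.4350       328.3050
  4       112.50       108.4320       433.7280
  5       112.50       107.4382       537.1910
  6       112.50       106.4535       638.7210
  7       112.50       105.4778       738.3449
  8    10,112.50     9,394.3875    75,155.1000
  Σ                 10,153.5402    78,163.7534
P = 10,153.5402; D_Mac = 7.69818 half-year periods = 3.84909 yrs; D_mod = 3.84909/(1+0.00925) = 3.81381 yrs.
ΔP/P ≈ -D_mod · Δy = -3.81381 × (+0.024) = -0.091531 = -9.1531%.

-9.15%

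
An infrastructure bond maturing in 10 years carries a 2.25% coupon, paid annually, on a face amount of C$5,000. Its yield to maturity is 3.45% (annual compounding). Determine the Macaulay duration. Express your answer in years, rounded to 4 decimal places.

Periodic yield y = 0.0345. Discount each cash flow and weight by its year:
  t   CF        PV=CF/(1+0.0345)^t    t·PV
  1       112.50       108.7482       108.7482
  2       112.50       105.1215       210.2430
  3       112.50       101.6158       304.8473
  4       112.50        98.2269       392.9077
  5       112.50        94.9511       474.7556
  6       112.50        91.7845       550.7073
  7       112.50        88.7236       621.0651
  8       112.50        85.7647       686.1176
  9       112.50        82.9045       746.1404
  10    5,112.50     3,641.9030    36,419.0297
  Σ                  4,499.7438    40,514.5617
Price P = Σ PV = 4,499.7438.
Macaulay duration = Σ(t·PV) / P = 40,514.5617 / 4,499.7438 = 9.00375 years.

9.0037 years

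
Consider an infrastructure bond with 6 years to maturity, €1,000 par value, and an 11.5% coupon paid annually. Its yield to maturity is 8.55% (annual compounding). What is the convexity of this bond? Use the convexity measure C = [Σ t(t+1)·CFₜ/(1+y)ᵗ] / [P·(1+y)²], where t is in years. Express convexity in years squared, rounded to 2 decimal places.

With y = 0.0855:
  t   CF        PV=CF/(1+0.0855)^t    t·PV        t(t+1)·PV
  1       115.00       105.9420       105.9420         211.8839
  2       115.00        97.5974       195.1948         585.5843
  3       115.00        89.9101       269.7302       1,078.9209
  4       115.00        82.8283       331.3130       1,656.5652
  5       115.00        76.3042       381.5212       2,289.1274
  6     1,115.00       681.5471     4,089.2828      28,624.9799
  Σ                  1,134.1291     5,372.9841      34,447.0616
P = 1,134.1291.
Convexity = Σ t(t+1)·PV / [P·(1+y)²] = 34,447.0616 / (1,134.1291 × 1.178310) = 25.77686.

25.78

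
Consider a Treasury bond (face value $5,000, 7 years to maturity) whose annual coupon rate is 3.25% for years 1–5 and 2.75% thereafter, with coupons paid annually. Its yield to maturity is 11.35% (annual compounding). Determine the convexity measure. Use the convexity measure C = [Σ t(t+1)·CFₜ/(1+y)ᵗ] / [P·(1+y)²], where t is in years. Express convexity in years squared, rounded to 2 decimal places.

With y = 0.1135:
  t   CF        PV=CF/(1+0.1135)^t    t·PV        t(t+1)·PV
  1       162.50       145.9362       145.9362         291.8725
  2       162.50       131.0608       262.1217         786.3650
  3       162.50       117.7017       353.1051       1,412.4203
  4       162.50       105.7043       422.8170       2,114.0851
  5       162.50        94.9297       474.6487       2,847.8920
  6       137.50        72.1375       432.8253       3,029.7770
  7     5,137.50     2,420.5847    16,944.0930     135,552.7436
  Σ                  3,088.0550    19,035.5469     146,035.1555
P = 3,088.0550.
Convexity = Σ t(t+1)·PV / [P·(1+y)²] = 146,035.1555 / (3,088.0550 × 1.239882) = 38.14099.

38.14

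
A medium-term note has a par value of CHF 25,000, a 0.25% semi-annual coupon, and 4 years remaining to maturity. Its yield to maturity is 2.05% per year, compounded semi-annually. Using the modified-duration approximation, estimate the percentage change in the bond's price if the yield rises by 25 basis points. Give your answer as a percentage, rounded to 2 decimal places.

-0.99%

Periodic yield y = 0.01025. Modified duration first:
  t   CF        PV=CF/(1+0.01025)^t    t·PV
  1        31.25        30.9329        30.9329
  2        31.25        30.6191        61.2382
  3        31.25        30.3084        90.9253
  4        31.25        30.0009       120.0037
  5        31.25        29.6965       148.4827
  6        31.25        29.3952       176.3714
  7        31.25        29.0970       203.6789
  8    25,031.25    23,070.2162   184,561.7298
  Σ                 23,280.2663   185,393.3628
P = 23,280.2663; D_Mac = 7.96354 half-year periods = 3.98177 yrs; D_mod = 3.98177/(1+0.01025) = 3.94137 yrs.
ΔP/P ≈ -D_mod · Δy = -3.94137 × (+0.0025) = -0.009853 = -0.9853%.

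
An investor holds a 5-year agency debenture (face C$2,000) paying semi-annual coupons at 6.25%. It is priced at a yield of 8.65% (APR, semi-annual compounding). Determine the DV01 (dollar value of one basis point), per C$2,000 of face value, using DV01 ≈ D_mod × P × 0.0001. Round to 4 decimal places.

C$0.7508

Periodic yield y = 0.04325.
  t   CF        PV=CF/(1+0.04325)^t    t·PV
  1        62.50        59.9089        59.9089
  2        62.50        57.4253       114.8506
  3        62.50        55.0446       165.1338
  4        62.50        52.7626       211.0505
  5        62.50        50.5753       252.8763
  6        62.50        48.4786       290.8713
  7        62.50        46.4688       325.2815
  8        62.50        44.5423       356.3386
  9        62.50        42.6957       384.2616
  10    2,062.50     1,350.5480    13,505.4800
  Σ                  1,808.4501    15,666.0531
P = 1,808.4501; D_Mac = 8.66270 half-year periods = 4.33135 yrs; D_mod = 4.15178 yrs.
DV01 ≈ 4.15178 × 1,808.4501 × 0.0001 = 0.750829.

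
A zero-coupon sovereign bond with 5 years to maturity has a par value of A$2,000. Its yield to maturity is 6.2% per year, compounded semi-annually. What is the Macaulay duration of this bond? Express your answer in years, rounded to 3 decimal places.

5.000 years

A zero-coupon bond has a single cash flow at maturity, so its Macaulay duration equals its maturity: 5 years.
(Equivalently: 10 semi-annual periods ÷ 2 = 5 years.)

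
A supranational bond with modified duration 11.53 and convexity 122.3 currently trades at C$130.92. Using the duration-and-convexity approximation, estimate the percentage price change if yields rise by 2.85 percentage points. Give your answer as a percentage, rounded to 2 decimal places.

Duration effect: -D_mod·Δy = -11.53 × (+0.0285) = -0.328605
Convexity effect: ½·C·(Δy)² = 0.5 × 122.3 × (0.0285)² = +0.0496690875
ΔP/P ≈ -0.328605 + 0.0496690875 = -0.2789359125
= -27.89359125%.

-27.89%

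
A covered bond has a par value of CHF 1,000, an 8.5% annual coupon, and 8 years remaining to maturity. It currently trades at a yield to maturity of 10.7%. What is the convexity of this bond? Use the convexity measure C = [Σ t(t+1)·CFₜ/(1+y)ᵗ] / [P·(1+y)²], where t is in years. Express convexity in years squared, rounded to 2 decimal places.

39.54

With y = 0.107:
  t   CF        PV=CF/(1+0.107)^t    t·PV        t(t+1)·PV
  1        85.00        76.7841        76.7841         153.5682
  2        85.00        69.3623       138.7247         416.1740
  3        85.00        62.6579       187.9738         751.8952
  4        85.00        56.6016       226.4063       1,132.0313
  5        85.00        51.1306       255.6530       1,533.9178
  6        85.00        46.1884       277.1306       1,939.9141
  7        85.00        41.7240       292.0678       2,336.5421
  8     1,085.00       481.1149     3,848.9189      34,640.2699
  Σ                    885.5638     5,303.6590      42,904.3125
P = 885.5638.
Convexity = Σ t(t+1)·PV / [P·(1+y)²] = 42,904.3125 / (885.5638 × 1.225449) = 39.53537.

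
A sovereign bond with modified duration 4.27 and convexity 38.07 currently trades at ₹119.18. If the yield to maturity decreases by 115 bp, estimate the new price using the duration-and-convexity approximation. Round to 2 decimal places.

Duration effect: -D_mod·Δy = -4.27 × (-0.0115) = +0.049105
Convexity effect: ½·C·(Δy)² = 0.5 × 38.07 × (-0.0115)² = +0.00251737875
ΔP/P ≈ +0.049105 + 0.00251737875 = +0.05162237875
New price ≈ 119.18 × (1 + 0.05162237875) = 125.332355099425.

₹125.33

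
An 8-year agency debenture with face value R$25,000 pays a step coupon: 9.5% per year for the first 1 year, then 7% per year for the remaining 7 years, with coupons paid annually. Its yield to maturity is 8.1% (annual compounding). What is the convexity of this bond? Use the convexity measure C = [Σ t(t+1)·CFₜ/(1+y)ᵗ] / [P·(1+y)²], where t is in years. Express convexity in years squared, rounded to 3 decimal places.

With y = 0.081:
  t   CF        PV=CF/(1+0.081)^t    t·PV        t(t+1)·PV
  1     2,375.00     2,197.0398     2,197.0398       4,394.0796
  2     1,750.00     1,497.5684     2,995.1368       8,985.4103
  3     1,750.00     1,385.3547     4,156.0640      16,624.2558
  4     1,750.00     1,281.5492     5,126.1967      25,630.9834
  5     1,750.00     1,185.5219     5,927.6095      35,565.6568
  6     1,750.00     1,096.6900     6,580.1400      46,060.9802
  7     1,750.00     1,014.5143     7,101.6004      56,812.8032
  8    26,750.00    14,345.5841   114,764.6725   1,032,882.0526
  Σ                 24,003.8223   148,848.4596   1,226,956.2217
P = 24,003.8223.
Convexity = Σ t(t+1)·PV / [P·(1+y)²] = 1,226,956.2217 / (24,003.8223 × 1.168561) = 43.74186.

43.742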